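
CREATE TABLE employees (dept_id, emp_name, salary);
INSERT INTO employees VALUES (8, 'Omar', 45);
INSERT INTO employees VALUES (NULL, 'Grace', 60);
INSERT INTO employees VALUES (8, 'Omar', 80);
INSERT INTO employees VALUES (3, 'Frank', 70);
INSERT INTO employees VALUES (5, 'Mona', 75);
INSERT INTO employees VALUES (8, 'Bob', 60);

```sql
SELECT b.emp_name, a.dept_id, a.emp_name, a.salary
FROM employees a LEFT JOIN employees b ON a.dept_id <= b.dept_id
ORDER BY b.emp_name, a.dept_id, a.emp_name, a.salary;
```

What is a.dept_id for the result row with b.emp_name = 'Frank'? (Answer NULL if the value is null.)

LEFT JOIN keeps every row from `employees a`; unmatched rows get NULL for `employees b`'s columns.
Matching on a.dept_id <= b.dept_id. A NULL in a compared column never satisfies the condition.
Matched pairs: 18; unmatched a rows kept: 1.

3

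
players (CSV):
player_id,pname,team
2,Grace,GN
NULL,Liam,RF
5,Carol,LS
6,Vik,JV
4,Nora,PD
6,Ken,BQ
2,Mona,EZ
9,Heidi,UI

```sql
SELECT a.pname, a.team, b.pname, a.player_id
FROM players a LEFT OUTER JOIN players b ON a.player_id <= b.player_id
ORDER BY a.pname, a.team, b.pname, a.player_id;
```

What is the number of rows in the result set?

LEFT JOIN keeps every row from `players a`; unmatched rows get NULL for `players b`'s columns.
Matching on a.player_id <= b.player_id. A NULL in a compared column never satisfies the condition.
- player_id=2: 7 matching b row(s), so 7 row(s) emitted.
- player_id=NULL: no b row matches, row kept with b columns NULL.
- player_id=5: 4 matching b row(s), so 4 row(s) emitted.
- player_id=6: 3 matching b row(s), so 3 row(s) emitted.
- player_id=4: 5 matching b row(s), so 5 row(s) emitted.
- player_id=6: 3 matching b row(s), so 3 row(s) emitted.
- player_id=2: 7 matching b row(s), so 7 row(s) emitted.
- player_id=9: 1 matching b row(s), so 1 row(s) emitted.
Total: 30 matched + 1 padded = 31 rows.

31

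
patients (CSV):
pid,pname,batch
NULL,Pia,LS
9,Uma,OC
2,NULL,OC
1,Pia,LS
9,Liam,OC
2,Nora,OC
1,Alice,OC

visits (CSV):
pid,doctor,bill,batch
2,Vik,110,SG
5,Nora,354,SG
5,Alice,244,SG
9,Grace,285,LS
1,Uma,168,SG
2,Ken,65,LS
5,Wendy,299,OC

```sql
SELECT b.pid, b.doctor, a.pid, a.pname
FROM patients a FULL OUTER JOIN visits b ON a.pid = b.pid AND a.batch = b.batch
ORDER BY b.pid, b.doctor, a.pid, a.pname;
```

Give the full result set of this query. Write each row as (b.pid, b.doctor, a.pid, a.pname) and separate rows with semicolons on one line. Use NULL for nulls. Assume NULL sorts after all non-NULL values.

(1, Uma, NULL, NULL); (2, Ken, NULL, NULL); (2, Vik, NULL, NULL); (5, Alice, NULL, NULL); (5, Nora, NULL, NULL); (5, Wendy, NULL, NULL); (9, Grace, NULL, NULL); (NULL, NULL, 1, Alice); (NULL, NULL, 1, Pia); (NULL, NULL, 2, Nora); (NULL, NULL, 2, NULL); (NULL, NULL, 9, Liam); (NULL, NULL, 9, Uma); (NULL, NULL, NULL, Pia)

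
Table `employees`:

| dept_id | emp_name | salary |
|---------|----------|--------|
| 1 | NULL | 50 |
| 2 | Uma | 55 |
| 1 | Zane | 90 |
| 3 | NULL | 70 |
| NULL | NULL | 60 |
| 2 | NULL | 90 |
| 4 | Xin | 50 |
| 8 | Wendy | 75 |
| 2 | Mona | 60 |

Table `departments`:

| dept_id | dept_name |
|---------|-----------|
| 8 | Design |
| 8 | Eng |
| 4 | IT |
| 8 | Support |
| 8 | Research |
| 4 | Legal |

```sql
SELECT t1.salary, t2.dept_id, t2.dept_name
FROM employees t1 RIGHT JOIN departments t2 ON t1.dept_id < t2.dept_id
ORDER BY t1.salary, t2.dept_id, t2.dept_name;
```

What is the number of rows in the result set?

RIGHT JOIN keeps every row from `departments`; unmatched rows get NULL for `employees`'s columns.
Matching on t1.dept_id < t2.dept_id. A NULL in a compared column never satisfies the condition.
Matched pairs: 40; unmatched t2 rows kept: 0.
Total: 40 rows.

40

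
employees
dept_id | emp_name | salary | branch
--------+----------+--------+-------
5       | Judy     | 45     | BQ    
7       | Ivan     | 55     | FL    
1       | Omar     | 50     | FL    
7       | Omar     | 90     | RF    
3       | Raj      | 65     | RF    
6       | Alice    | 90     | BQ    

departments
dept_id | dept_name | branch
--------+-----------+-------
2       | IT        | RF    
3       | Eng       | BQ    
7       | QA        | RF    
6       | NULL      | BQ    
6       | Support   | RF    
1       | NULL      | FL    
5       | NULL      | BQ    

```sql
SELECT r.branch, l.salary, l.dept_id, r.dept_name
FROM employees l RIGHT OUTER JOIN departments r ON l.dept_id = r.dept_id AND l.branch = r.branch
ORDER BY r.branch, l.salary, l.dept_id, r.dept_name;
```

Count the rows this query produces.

7

RIGHT JOIN keeps every row from `departments`; unmatched rows get NULL for `employees`'s columns.
Matching on l.dept_id = r.dept_id AND l.branch = r.branch.
- l row (dept_id=5, branch=BQ): matches 1 r row(s) → 1 output row(s).
- l row (dept_id=7, branch=FL): no match.
- l row (dept_id=1, branch=FL): matches 1 r row(s) → 1 output row(s).
- l row (dept_id=7, branch=RF): matches 1 r row(s) → 1 output row(s).
- l row (dept_id=3, branch=RF): no match.
- l row (dept_id=6, branch=BQ): matches 1 r row(s) → 1 output row(s).
- 3 r row(s) had no l match → kept, l columns NULL.
Total: 4 matched + 3 padded = 7 rows.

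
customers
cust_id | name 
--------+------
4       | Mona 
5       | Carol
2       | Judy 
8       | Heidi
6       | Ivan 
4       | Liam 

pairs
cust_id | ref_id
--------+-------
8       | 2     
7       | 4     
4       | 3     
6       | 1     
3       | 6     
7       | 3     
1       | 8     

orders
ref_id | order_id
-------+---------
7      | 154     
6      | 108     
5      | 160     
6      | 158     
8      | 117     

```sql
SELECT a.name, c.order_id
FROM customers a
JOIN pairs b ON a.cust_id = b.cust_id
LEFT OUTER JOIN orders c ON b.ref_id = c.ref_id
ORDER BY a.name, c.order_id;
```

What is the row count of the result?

Step 1 — a INNER JOIN b on cust_id → 4 row(s).
Then LEFT JOIN `orders c` on ref_id: each of those 4 rows is kept; rows whose b.ref_id has no match in c get NULL for c's columns.
Result: 4 row(s).

4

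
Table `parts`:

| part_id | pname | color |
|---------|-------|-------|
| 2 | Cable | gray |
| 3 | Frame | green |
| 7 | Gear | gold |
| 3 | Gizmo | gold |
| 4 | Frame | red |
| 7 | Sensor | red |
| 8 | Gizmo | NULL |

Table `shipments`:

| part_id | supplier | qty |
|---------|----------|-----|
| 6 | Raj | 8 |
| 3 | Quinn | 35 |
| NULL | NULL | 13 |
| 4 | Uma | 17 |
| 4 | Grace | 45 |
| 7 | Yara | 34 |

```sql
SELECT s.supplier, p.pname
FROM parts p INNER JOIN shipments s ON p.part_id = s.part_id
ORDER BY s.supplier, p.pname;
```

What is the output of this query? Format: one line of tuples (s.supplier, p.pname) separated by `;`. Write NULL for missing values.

INNER JOIN keeps only pairs where the ON condition holds.
Matching on p.part_id = s.part_id. A NULL in a compared column never satisfies the condition.
- p (part_id=2) has no partner → excluded.
- p (part_id=3) pairs with 1 row(s) of s.
- p (part_id=7) pairs with 1 row(s) of s.
- p (part_id=3) pairs with 1 row(s) of s.
- p (part_id=4) pairs with 2 row(s) of s.
- p (part_id=7) pairs with 1 row(s) of s.
- p (part_id=8) has no partner → excluded.
After projecting and ordering:
s.supplier | p.pname
Grace | Frame
Quinn | Frame
Quinn | Gizmo
Uma | Frame
Yara | Gear
Yara | Sensor

(Grace, Frame); (Quinn, Frame); (Quinn, Gizmo); (Uma, Frame); (Yara, Gear); (Yara, Sensor)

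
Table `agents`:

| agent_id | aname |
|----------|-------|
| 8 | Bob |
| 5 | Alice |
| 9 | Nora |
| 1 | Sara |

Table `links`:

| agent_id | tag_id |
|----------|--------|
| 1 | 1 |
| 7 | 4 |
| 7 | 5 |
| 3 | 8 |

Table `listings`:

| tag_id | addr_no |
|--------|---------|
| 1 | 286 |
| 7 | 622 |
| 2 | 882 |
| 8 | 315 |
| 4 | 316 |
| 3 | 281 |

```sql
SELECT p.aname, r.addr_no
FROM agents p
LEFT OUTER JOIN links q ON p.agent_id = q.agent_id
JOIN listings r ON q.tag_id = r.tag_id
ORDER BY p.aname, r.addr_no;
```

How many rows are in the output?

Joins associate left-to-right: agents LEFT JOIN links on agent_id gives 4 intermediate row(s).
Then INNER JOIN `listings r` on tag_id: keep only rows whose q.tag_id appears in r.
Result: 1 row(s).

1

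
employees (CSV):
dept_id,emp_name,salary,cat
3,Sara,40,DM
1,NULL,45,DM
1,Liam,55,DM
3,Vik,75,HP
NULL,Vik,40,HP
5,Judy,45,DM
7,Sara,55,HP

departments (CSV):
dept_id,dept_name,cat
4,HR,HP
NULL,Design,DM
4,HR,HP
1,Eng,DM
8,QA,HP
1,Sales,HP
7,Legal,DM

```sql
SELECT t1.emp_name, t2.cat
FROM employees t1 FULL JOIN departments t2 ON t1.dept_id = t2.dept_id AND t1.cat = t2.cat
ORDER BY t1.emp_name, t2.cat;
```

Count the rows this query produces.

13

FULL OUTER JOIN keeps every row from both sides; unmatched rows get NULL for the other side's columns.
Matching on t1.dept_id = t2.dept_id AND t1.cat = t2.cat. A NULL in a compared column never satisfies the condition.
- t1 (dept_id=3, cat=DM) has no partner → padded with NULL.
- t1 (dept_id=1, cat=DM) pairs with 1 row(s) of t2.
- t1 (dept_id=1, cat=DM) pairs with 1 row(s) of t2.
- t1 (dept_id=3, cat=HP) has no partner → padded with NULL.
- t1 (dept_id=NULL, cat=HP) has no partner → padded with NULL.
- t1 (dept_id=5, cat=DM) has no partner → padded with NULL.
- t1 (dept_id=7, cat=HP) has no partner → padded with NULL.
- 6 row(s) from t2 found no t1 partner → padded with NULL.
Total: 2 matched + 11 padded = 13 rows.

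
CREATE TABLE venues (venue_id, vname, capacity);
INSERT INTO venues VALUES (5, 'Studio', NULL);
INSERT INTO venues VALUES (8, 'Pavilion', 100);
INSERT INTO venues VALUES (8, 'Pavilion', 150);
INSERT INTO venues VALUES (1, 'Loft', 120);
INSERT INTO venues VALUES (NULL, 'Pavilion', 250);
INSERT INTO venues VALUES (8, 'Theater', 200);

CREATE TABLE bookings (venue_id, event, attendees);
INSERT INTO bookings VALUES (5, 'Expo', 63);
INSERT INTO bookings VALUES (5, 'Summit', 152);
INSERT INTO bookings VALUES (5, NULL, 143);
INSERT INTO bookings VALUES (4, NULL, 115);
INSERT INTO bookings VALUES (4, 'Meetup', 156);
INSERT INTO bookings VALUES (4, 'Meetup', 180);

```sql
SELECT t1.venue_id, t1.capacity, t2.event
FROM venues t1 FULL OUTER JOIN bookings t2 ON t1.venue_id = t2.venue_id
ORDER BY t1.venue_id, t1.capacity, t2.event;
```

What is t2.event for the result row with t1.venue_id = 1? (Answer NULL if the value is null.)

NULL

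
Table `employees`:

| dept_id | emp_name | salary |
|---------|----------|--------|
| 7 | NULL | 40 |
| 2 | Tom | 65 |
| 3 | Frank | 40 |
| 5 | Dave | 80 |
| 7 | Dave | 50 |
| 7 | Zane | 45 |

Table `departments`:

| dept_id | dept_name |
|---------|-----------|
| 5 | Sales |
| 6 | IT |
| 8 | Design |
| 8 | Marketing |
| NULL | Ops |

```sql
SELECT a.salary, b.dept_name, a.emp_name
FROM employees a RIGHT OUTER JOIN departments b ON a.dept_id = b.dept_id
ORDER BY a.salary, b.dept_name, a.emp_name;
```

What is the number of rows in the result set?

RIGHT JOIN keeps every row from `departments`; unmatched rows get NULL for `employees`'s columns.
Matching on a.dept_id = b.dept_id. A NULL in a compared column never satisfies the condition.
Matched pairs: 1; unmatched b rows kept: 4.
Total: 1 matched + 4 padded = 5 rows.

5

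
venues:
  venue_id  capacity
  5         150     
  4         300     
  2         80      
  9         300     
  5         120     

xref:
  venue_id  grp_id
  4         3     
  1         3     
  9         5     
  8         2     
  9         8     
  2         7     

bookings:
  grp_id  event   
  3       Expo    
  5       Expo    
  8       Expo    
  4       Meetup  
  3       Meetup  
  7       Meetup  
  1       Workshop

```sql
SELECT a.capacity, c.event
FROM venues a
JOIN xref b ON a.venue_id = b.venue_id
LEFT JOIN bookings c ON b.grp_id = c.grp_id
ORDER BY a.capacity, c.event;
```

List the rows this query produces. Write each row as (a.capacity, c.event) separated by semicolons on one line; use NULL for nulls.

Joins associate left-to-right: venues INNER JOIN xref on venue_id gives 4 intermediate row(s).
Then LEFT JOIN `bookings c` on grp_id: each of those 4 rows is kept; rows whose b.grp_id has no match in c get NULL for c's columns.

(80, Meetup); (300, Expo); (300, Expo); (300, Expo); (300, Meetup)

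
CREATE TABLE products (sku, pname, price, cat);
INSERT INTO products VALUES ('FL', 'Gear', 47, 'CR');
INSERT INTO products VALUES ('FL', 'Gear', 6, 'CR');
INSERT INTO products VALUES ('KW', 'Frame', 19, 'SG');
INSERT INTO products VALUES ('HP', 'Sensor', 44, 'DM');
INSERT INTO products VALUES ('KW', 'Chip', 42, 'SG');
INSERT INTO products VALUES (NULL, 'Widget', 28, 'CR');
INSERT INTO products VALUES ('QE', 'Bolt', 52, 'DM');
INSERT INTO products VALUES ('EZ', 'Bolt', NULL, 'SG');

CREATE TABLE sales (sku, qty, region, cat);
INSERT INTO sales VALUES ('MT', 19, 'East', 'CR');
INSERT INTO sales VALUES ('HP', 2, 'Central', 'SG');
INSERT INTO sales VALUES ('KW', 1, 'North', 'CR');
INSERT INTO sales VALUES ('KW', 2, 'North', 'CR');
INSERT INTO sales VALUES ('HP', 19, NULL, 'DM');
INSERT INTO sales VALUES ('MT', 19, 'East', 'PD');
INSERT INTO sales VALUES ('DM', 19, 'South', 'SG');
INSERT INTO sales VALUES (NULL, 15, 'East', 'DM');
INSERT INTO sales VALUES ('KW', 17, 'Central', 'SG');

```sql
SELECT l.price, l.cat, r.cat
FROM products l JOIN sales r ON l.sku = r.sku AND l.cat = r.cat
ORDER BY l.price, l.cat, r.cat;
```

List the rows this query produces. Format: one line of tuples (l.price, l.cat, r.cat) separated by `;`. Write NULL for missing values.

INNER JOIN keeps only pairs where the ON condition holds.
Matching on l.sku = r.sku AND l.cat = r.cat. A NULL in a compared column never satisfies the condition.
Matched pairs: 3.

(19, SG, SG); (42, SG, SG); (44, DM, DM)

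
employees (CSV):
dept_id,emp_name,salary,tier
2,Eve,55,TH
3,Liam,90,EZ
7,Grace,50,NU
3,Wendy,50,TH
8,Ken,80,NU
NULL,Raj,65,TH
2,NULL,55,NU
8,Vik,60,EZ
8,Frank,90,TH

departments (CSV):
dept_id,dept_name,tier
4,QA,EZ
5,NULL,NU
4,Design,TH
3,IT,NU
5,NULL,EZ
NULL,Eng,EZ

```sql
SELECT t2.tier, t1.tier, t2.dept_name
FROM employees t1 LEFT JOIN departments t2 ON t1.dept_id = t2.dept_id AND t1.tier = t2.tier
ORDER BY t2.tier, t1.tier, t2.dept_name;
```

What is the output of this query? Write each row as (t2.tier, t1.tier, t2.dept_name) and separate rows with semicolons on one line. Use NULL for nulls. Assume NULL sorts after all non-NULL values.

(NULL, EZ, NULL); (NULL, EZ, NULL); (NULL, NU, NULL); (NULL, NU, NULL); (NULL, NU, NULL); (NULL, TH, NULL); (NULL, TH, NULL); (NULL, TH, NULL); (NULL, TH, NULL)

LEFT JOIN keeps every row from `employees`; unmatched rows get NULL for `departments`'s columns.
Matching on t1.dept_id = t2.dept_id AND t1.tier = t2.tier. A NULL in a compared column never satisfies the condition.
- dept_id=2, tier=TH: no t2 row matches, row kept with t2 columns NULL.
- dept_id=3, tier=EZ: no t2 row matches, row kept with t2 columns NULL.
- dept_id=7, tier=NU: no t2 row matches, row kept with t2 columns NULL.
- dept_id=3, tier=TH: no t2 row matches, row kept with t2 columns NULL.
- dept_id=8, tier=NU: no t2 row matches, row kept with t2 columns NULL.
- dept_id=NULL, tier=TH: no t2 row matches, row kept with t2 columns NULL.
- dept_id=2, tier=NU: no t2 row matches, row kept with t2 columns NULL.
- dept_id=8, tier=EZ: no t2 row matches, row kept with t2 columns NULL.
- dept_id=8, tier=TH: no t2 row matches, row kept with t2 columns NULL.
After projecting and ordering:
t2.tier | t1.tier | t2.dept_name
NULL | EZ | NULL
NULL | EZ | NULL
NULL | NU | NULL
NULL | NU | NULL
NULL | NU | NULL
NULL | TH | NULL
NULL | TH | NULL
NULL | TH | NULL
NULL | TH | NULL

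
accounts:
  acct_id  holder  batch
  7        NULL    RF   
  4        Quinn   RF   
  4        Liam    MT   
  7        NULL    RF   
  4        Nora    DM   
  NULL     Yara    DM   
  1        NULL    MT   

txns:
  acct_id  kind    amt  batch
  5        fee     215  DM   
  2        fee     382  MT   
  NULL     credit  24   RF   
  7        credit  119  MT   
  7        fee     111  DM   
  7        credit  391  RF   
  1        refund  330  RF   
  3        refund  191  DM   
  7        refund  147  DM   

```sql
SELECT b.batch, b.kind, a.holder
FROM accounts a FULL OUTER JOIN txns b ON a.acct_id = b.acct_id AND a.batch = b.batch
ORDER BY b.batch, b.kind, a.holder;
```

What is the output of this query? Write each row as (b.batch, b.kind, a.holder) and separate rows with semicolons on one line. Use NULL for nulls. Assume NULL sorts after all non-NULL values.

FULL OUTER JOIN keeps every row from both sides; unmatched rows get NULL for the other side's columns.
Matching on a.acct_id = b.acct_id AND a.batch = b.batch. A NULL in a compared column never satisfies the condition.
- acct_id=7, batch=RF: 1 matching b row(s), so 1 row(s) emitted.
- acct_id=4, batch=RF: no b row matches, row kept with b columns NULL.
- acct_id=4, batch=MT: no b row matches, row kept with b columns NULL.
- acct_id=7, batch=RF: 1 matching b row(s), so 1 row(s) emitted.
- acct_id=4, batch=DM: no b row matches, row kept with b columns NULL.
- acct_id=NULL, batch=DM: no b row matches, row kept with b columns NULL.
- acct_id=1, batch=MT: no b row matches, row kept with b columns NULL.
- plus 8 unmatched b row(s), each kept with NULL a columns.

(DM, fee, NULL); (DM, fee, NULL); (DM, refund, NULL); (DM, refund, NULL); (MT, credit, NULL); (MT, fee, NULL); (RF, credit, NULL); (RF, credit, NULL); (RF, credit, NULL); (RF, refund, NULL); (NULL, NULL, Liam); (NULL, NULL, Nora); (NULL, NULL, Quinn); (NULL, NULL, Yara); (NULL, NULL, NULL)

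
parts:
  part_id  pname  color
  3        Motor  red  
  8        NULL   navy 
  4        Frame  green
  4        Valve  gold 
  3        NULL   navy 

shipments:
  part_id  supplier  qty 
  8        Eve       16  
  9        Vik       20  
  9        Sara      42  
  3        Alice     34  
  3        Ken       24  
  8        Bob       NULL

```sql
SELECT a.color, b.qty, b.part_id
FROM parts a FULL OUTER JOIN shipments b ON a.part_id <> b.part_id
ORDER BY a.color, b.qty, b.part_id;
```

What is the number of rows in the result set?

24

FULL OUTER JOIN keeps every row from both sides; unmatched rows get NULL for the other side's columns.
Matching on a.part_id <> b.part_id.
Matched pairs: 24; unmatched a rows kept: 0; unmatched b rows kept: 0.
Total: 24 rows.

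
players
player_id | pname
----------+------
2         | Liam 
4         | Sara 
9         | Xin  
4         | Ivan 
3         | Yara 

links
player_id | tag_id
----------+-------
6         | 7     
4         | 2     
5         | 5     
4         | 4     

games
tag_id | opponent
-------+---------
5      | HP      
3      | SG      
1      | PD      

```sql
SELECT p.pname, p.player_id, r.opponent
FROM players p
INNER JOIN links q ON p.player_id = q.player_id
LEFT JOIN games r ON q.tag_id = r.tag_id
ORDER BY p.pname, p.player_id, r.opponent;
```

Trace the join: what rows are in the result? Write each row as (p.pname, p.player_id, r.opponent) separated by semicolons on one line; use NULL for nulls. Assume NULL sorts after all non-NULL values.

(Ivan, 4, NULL); (Ivan, 4, NULL); (Sara, 4, NULL); (Sara, 4, NULL)

Joins associate left-to-right: players INNER JOIN links on player_id gives 4 intermediate row(s).
Then LEFT JOIN `games r` on tag_id: each of those 4 rows is kept; rows whose q.tag_id has no match in r get NULL for r's columns.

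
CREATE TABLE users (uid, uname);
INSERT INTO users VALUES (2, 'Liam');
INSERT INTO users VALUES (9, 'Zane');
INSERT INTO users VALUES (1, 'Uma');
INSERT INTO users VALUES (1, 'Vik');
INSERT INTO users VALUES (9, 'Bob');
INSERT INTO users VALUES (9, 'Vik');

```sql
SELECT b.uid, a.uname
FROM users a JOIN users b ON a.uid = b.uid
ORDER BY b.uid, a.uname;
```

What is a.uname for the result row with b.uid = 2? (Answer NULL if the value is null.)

Liam

INNER JOIN keeps only pairs where the ON condition holds.
Matching on a.uid = b.uid.
Matched pairs: 14.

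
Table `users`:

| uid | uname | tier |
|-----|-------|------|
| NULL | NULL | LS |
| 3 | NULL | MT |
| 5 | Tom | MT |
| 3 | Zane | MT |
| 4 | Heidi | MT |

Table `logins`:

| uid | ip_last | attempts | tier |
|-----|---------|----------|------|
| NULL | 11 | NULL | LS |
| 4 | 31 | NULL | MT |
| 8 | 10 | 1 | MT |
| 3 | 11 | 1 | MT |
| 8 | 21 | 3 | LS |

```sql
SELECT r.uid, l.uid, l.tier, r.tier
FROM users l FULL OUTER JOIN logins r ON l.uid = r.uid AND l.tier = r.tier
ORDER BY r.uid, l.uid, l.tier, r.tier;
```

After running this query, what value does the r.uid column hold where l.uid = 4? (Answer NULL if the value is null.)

4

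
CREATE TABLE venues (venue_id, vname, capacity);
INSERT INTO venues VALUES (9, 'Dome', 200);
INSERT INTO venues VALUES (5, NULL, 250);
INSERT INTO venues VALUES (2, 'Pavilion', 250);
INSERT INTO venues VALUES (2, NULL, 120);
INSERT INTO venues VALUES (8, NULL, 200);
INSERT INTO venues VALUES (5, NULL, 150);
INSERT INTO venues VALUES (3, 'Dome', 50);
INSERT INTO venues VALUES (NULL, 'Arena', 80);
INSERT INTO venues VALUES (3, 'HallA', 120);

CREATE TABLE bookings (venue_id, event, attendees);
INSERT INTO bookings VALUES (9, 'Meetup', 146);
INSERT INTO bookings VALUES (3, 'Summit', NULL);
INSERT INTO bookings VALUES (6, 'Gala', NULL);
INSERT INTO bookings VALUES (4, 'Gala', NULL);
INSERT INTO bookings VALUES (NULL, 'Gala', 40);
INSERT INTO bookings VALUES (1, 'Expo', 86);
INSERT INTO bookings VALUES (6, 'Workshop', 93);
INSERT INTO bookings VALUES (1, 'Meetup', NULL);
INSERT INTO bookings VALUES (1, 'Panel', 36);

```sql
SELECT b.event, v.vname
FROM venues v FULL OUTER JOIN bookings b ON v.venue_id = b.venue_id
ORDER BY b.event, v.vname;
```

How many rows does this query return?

FULL OUTER JOIN keeps every row from both sides; unmatched rows get NULL for the other side's columns.
Matching on v.venue_id = b.venue_id. A NULL in a compared column never satisfies the condition.
- v[0] venue_id=9 → 1 match(es) in b → 1 row(s).
- v[1] venue_id=5 → no match; kept with NULLs on the b side.
- v[2] venue_id=2 → no match; kept with NULLs on the b side.
- v[3] venue_id=2 → no match; kept with NULLs on the b side.
- v[4] venue_id=8 → no match; kept with NULLs on the b side.
- v[5] venue_id=5 → no match; kept with NULLs on the b side.
- v[6] venue_id=3 → 1 match(es) in b → 1 row(s).
- v[7] venue_id=NULL → no match; kept with NULLs on the b side.
- v[8] venue_id=3 → 1 match(es) in b → 1 row(s).
- plus 7 unmatched b row(s), each kept with NULL v columns.
Total: 3 matched + 13 padded = 16 rows.

16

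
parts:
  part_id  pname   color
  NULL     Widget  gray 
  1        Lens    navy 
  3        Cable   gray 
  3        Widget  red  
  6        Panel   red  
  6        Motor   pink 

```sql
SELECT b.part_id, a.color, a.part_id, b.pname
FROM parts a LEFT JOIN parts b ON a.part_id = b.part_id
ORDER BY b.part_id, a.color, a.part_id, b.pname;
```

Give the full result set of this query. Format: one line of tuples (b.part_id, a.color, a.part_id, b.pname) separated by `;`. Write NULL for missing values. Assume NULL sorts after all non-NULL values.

(1, navy, 1, Lens); (3, gray, 3, Cable); (3, gray, 3, Widget); (3, red, 3, Cable); (3, red, 3, Widget); (6, pink, 6, Motor); (6, pink, 6, Panel); (6, red, 6, Motor); (6, red, 6, Panel); (NULL, gray, NULL, NULL)

LEFT JOIN keeps every row from `parts a`; unmatched rows get NULL for `parts b`'s columns.
Matching on a.part_id = b.part_id. A NULL in a compared column never satisfies the condition.
- part_id=NULL: no b row matches, row kept with b columns NULL.
- part_id=1: 1 matching b row(s), so 1 row(s) emitted.
- part_id=3: 2 matching b row(s), so 2 row(s) emitted.
- part_id=3: 2 matching b row(s), so 2 row(s) emitted.
- part_id=6: 2 matching b row(s), so 2 row(s) emitted.
- part_id=6: 2 matching b row(s), so 2 row(s) emitted.
After projecting and ordering:
b.part_id | a.color | a.part_id | b.pname
1 | navy | 1 | Lens
3 | gray | 3 | Cable
3 | gray | 3 | Widget
3 | red | 3 | Cable
3 | red | 3 | Widget
6 | pink | 6 | Motor
6 | pink | 6 | Panel
6 | red | 6 | Motor
6 | red | 6 | Panel
NULL | gray | NULL | NULL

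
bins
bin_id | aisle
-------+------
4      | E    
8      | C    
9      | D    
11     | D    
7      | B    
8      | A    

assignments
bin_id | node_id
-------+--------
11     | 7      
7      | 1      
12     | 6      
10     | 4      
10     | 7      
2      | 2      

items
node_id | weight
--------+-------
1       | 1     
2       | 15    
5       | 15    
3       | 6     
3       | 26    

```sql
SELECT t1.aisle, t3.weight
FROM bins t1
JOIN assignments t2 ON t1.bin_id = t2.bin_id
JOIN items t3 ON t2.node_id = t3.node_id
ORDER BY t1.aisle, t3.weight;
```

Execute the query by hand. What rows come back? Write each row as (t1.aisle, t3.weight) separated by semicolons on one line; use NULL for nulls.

(B, 1)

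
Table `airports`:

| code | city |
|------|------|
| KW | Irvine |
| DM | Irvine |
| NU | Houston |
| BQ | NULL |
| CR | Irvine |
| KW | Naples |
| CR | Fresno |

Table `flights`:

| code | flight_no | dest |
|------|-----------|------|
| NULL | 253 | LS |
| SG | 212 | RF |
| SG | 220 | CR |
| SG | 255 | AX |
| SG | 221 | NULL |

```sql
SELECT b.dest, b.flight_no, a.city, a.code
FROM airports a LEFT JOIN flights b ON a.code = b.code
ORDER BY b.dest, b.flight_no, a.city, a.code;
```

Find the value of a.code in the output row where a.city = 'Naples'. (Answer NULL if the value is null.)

LEFT JOIN keeps every row from `airports`; unmatched rows get NULL for `flights`'s columns.
Matching on a.code = b.code. A NULL in a compared column never satisfies the condition.
Matched pairs: 0; unmatched a rows kept: 7.

KW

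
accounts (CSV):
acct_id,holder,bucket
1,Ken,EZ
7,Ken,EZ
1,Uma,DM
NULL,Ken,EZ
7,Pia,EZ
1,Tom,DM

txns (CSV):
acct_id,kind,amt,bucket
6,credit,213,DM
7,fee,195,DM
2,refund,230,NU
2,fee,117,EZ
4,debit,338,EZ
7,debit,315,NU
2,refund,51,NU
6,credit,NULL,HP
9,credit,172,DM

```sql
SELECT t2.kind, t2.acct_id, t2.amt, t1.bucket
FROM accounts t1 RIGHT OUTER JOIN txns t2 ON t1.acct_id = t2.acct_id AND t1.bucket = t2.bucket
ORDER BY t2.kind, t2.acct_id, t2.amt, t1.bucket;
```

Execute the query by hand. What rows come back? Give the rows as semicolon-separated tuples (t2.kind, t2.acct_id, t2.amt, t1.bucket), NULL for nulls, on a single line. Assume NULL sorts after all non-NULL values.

RIGHT JOIN keeps every row from `txns`; unmatched rows get NULL for `accounts`'s columns.
Matching on t1.acct_id = t2.acct_id AND t1.bucket = t2.bucket. A NULL in a compared column never satisfies the condition.
- acct_id=1, bucket=EZ: no matching t2 row.
- acct_id=7, bucket=EZ: no matching t2 row.
- acct_id=1, bucket=DM: no matching t2 row.
- acct_id=NULL, bucket=EZ: no matching t2 row.
- acct_id=7, bucket=EZ: no matching t2 row.
- acct_id=1, bucket=DM: no matching t2 row.
- 9 row(s) from t2 found no t1 partner → padded with NULL.
After projecting and ordering:
t2.kind | t2.acct_id | t2.amt | t1.bucket
credit | 6 | 213 | NULL
credit | 6 | NULL | NULL
credit | 9 | 172 | NULL
debit | 4 | 338 | NULL
debit | 7 | 315 | NULL
fee | 2 | 117 | NULL
fee | 7 | 195 | NULL
refund | 2 | 51 | NULL
refund | 2 | 230 | NULL

(credit, 6, 213, NULL); (credit, 6, NULL, NULL); (credit, 9, 172, NULL); (debit, 4, 338, NULL); (debit, 7, 315, NULL); (fee, 2, 117, NULL); (fee, 7, 195, NULL); (refund, 2, 51, NULL); (refund, 2, 230, NULL)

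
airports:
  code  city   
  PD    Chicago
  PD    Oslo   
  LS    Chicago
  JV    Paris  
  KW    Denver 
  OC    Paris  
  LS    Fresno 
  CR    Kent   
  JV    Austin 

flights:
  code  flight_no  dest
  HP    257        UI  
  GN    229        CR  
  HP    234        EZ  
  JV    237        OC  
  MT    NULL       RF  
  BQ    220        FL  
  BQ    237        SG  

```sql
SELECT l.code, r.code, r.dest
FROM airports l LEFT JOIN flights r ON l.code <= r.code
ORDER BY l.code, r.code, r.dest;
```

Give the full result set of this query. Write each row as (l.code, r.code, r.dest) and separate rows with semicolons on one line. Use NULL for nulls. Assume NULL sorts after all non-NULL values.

(CR, GN, CR); (CR, HP, EZ); (CR, HP, UI); (CR, JV, OC); (CR, MT, RF); (JV, JV, OC); (JV, JV, OC); (JV, MT, RF); (JV, MT, RF); (KW, MT, RF); (LS, MT, RF); (LS, MT, RF); (OC, NULL, NULL); (PD, NULL, NULL); (PD, NULL, NULL)

LEFT JOIN keeps every row from `airports`; unmatched rows get NULL for `flights`'s columns.
Matching on l.code <= r.code.
- l (code=PD) has no partner → padded with NULL.
- l (code=PD) has no partner → padded with NULL.
- l (code=LS) pairs with 1 row(s) of r.
- l (code=JV) pairs with 2 row(s) of r.
- l (code=KW) pairs with 1 row(s) of r.
- l (code=OC) has no partner → padded with NULL.
- l (code=LS) pairs with 1 row(s) of r.
- l (code=CR) pairs with 5 row(s) of r.
- l (code=JV) pairs with 2 row(s) of r.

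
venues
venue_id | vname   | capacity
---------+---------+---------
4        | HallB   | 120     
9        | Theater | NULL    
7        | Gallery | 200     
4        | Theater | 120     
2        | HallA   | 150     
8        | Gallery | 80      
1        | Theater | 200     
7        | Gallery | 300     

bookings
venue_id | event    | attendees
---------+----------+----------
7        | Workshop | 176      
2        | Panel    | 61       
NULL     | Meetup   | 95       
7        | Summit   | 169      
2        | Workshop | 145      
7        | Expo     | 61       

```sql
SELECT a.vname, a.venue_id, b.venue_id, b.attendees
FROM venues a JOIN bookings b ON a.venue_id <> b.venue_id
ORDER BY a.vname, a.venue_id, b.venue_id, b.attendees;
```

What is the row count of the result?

INNER JOIN keeps only pairs where the ON condition holds.
Matching on a.venue_id <> b.venue_id. A NULL in a compared column never satisfies the condition.
- a (venue_id=4) pairs with 5 row(s) of b.
- a (venue_id=9) pairs with 5 row(s) of b.
- a (venue_id=7) pairs with 2 row(s) of b.
- a (venue_id=4) pairs with 5 row(s) of b.
- a (venue_id=2) pairs with 3 row(s) of b.
- a (venue_id=8) pairs with 5 row(s) of b.
- a (venue_id=1) pairs with 5 row(s) of b.
- a (venue_id=7) pairs with 2 row(s) of b.
Total: 32 rows.

32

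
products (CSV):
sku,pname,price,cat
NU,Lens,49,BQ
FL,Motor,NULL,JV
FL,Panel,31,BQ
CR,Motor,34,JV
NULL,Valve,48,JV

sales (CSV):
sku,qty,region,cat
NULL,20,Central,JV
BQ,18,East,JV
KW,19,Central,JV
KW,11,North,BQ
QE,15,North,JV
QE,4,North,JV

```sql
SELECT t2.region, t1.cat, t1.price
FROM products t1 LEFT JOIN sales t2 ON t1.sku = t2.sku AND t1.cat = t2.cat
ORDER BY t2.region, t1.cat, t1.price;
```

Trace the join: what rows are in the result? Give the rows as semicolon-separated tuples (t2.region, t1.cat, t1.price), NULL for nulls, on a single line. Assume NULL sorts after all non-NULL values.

(NULL, BQ, 31); (NULL, BQ, 49); (NULL, JV, 34); (NULL, JV, 48); (NULL, JV, NULL)

LEFT JOIN keeps every row from `products`; unmatched rows get NULL for `sales`'s columns.
Matching on t1.sku = t2.sku AND t1.cat = t2.cat. A NULL in a compared column never satisfies the condition.
- t1 row (sku=NU, cat=BQ): no match → kept, t2 columns NULL.
- t1 row (sku=FL, cat=JV): no match → kept, t2 columns NULL.
- t1 row (sku=FL, cat=BQ): no match → kept, t2 columns NULL.
- t1 row (sku=CR, cat=JV): no match → kept, t2 columns NULL.
- t1 row (sku=NULL, cat=JV): no match → kept, t2 columns NULL.
After projecting and ordering:
t2.region | t1.cat | t1.price
NULL | BQ | 31
NULL | BQ | 49
NULL | JV | 34
NULL | JV | 48
NULL | JV | NULL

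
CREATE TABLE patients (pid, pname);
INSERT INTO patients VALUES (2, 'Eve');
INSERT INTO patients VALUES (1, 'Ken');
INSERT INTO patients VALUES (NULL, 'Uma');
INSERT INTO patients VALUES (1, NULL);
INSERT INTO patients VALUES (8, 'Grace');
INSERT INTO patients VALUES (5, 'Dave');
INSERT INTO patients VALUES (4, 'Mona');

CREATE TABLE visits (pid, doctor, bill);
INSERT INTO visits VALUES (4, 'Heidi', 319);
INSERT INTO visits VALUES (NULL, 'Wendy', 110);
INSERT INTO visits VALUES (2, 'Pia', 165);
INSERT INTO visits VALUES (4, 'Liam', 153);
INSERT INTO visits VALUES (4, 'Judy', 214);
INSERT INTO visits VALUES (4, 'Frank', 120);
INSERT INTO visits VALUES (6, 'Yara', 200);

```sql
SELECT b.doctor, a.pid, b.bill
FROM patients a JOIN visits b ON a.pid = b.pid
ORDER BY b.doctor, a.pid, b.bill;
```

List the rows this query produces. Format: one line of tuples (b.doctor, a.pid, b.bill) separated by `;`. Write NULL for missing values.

(Frank, 4, 120); (Heidi, 4, 319); (Judy, 4, 214); (Liam, 4, 153); (Pia, 2, 165)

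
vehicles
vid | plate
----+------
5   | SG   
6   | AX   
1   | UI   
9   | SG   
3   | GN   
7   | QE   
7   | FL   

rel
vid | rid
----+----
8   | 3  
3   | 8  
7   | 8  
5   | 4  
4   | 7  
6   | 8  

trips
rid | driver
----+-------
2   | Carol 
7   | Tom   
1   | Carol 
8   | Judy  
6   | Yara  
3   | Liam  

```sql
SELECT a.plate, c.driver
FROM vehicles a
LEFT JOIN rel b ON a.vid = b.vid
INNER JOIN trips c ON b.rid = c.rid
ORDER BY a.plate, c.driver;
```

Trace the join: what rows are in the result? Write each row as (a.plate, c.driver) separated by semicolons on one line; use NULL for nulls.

Joins associate left-to-right: vehicles LEFT JOIN rel on vid gives 7 intermediate row(s).
Then INNER JOIN `trips c` on rid: keep only rows whose b.rid appears in c.

(AX, Judy); (FL, Judy); (GN, Judy); (QE, Judy)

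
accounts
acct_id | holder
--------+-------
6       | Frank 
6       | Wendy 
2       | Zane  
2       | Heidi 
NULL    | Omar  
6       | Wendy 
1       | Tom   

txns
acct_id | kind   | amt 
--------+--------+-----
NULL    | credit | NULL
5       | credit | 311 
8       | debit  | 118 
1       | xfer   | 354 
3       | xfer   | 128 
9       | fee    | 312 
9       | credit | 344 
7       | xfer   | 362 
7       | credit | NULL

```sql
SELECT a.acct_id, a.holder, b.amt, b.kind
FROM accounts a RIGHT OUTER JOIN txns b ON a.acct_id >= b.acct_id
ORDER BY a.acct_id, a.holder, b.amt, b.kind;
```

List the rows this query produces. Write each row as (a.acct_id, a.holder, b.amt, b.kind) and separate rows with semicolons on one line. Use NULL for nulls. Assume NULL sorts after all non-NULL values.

(1, Tom, 354, xfer); (2, Heidi, 354, xfer); (2, Zane, 354, xfer); (6, Frank, 128, xfer); (6, Frank, 311, credit); (6, Frank, 354, xfer); (6, Wendy, 128, xfer); (6, Wendy, 128, xfer); (6, Wendy, 311, credit); (6, Wendy, 311, credit); (6, Wendy, 354, xfer); (6, Wendy, 354, xfer); (NULL, NULL, 118, debit); (NULL, NULL, 312, fee); (NULL, NULL, 344, credit); (NULL, NULL, 362, xfer); (NULL, NULL, NULL, credit); (NULL, NULL, NULL, credit)

RIGHT JOIN keeps every row from `txns`; unmatched rows get NULL for `accounts`'s columns.
Matching on a.acct_id >= b.acct_id. A NULL in a compared column never satisfies the condition.
- a[0] acct_id=6 → 3 match(es) in b → 3 row(s).
- a[1] acct_id=6 → 3 match(es) in b → 3 row(s).
- a[2] acct_id=2 → 1 match(es) in b → 1 row(s).
- a[3] acct_id=2 → 1 match(es) in b → 1 row(s).
- a[4] acct_id=NULL → no match.
- a[5] acct_id=6 → 3 match(es) in b → 3 row(s).
- a[6] acct_id=1 → 1 match(es) in b → 1 row(s).
- 6 b row(s) had no a match → kept, a columns NULL.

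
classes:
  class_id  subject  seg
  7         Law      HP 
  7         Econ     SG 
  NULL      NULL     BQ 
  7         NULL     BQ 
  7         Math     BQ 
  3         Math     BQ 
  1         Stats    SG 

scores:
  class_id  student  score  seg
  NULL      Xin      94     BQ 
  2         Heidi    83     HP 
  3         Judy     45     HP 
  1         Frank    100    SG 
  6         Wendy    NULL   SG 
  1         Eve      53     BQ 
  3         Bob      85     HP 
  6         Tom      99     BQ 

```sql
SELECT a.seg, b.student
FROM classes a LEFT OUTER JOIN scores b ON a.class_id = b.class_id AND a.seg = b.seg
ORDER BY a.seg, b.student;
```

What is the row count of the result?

LEFT JOIN keeps every row from `classes`; unmatched rows get NULL for `scores`'s columns.
Matching on a.class_id = b.class_id AND a.seg = b.seg. A NULL in a compared column never satisfies the condition.
- a[0] class_id=7, seg=HP → no match; kept with NULLs on the b side.
- a[1] class_id=7, seg=SG → no match; kept with NULLs on the b side.
- a[2] class_id=NULL, seg=BQ → no match; kept with NULLs on the b side.
- a[3] class_id=7, seg=BQ → no match; kept with NULLs on the b side.
- a[4] class_id=7, seg=BQ → no match; kept with NULLs on the b side.
- a[5] class_id=3, seg=BQ → no match; kept with NULLs on the b side.
- a[6] class_id=1, seg=SG → 1 match(es) in b → 1 row(s).
Total: 1 matched + 6 padded = 7 rows.

7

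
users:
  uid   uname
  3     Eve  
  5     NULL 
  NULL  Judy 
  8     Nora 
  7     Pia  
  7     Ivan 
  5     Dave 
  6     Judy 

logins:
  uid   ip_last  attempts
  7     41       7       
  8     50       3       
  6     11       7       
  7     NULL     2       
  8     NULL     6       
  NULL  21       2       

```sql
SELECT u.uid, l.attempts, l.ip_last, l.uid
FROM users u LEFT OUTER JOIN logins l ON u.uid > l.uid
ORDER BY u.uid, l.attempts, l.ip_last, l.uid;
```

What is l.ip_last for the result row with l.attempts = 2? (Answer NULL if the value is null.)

NULL

LEFT JOIN keeps every row from `users`; unmatched rows get NULL for `logins`'s columns.
Matching on u.uid > l.uid. A NULL in a compared column never satisfies the condition.
Matched pairs: 5; unmatched u rows kept: 5.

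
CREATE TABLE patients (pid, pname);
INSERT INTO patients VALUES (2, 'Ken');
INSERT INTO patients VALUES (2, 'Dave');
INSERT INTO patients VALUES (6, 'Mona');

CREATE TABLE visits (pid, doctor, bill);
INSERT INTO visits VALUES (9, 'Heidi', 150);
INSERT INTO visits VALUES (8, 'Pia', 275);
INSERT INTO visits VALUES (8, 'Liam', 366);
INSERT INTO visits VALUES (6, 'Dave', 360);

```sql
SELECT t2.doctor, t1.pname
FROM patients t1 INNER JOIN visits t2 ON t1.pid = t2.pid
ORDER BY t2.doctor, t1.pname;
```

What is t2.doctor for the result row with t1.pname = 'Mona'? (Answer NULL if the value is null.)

INNER JOIN keeps only pairs where the ON condition holds.
Matching on t1.pid = t2.pid.
- t1 (pid=2) has no partner → excluded.
- t1 (pid=2) has no partner → excluded.
- t1 (pid=6) pairs with 1 row(s) of t2.

Dave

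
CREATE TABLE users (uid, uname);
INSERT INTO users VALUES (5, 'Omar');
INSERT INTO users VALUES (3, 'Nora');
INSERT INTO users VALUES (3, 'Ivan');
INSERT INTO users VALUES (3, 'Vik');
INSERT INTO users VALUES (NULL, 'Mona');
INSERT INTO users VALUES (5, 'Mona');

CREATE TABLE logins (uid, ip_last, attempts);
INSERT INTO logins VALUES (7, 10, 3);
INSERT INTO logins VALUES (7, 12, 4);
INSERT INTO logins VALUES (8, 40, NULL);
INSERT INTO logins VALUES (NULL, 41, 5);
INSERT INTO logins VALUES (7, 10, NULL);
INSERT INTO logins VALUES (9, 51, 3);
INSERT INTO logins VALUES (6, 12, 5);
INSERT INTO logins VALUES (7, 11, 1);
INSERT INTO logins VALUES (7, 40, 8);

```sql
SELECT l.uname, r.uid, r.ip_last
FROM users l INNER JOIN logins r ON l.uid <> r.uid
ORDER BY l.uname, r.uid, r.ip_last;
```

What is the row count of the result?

INNER JOIN keeps only pairs where the ON condition holds.
Matching on l.uid <> r.uid. A NULL in a compared column never satisfies the condition.
- uid=5: 8 matching r row(s), so 8 row(s) emitted.
- uid=3: 8 matching r row(s), so 8 row(s) emitted.
- uid=3: 8 matching r row(s), so 8 row(s) emitted.
- uid=3: 8 matching r row(s), so 8 row(s) emitted.
- uid=NULL: no matching r row, dropped.
- uid=5: 8 matching r row(s), so 8 row(s) emitted.
Total: 40 rows.

40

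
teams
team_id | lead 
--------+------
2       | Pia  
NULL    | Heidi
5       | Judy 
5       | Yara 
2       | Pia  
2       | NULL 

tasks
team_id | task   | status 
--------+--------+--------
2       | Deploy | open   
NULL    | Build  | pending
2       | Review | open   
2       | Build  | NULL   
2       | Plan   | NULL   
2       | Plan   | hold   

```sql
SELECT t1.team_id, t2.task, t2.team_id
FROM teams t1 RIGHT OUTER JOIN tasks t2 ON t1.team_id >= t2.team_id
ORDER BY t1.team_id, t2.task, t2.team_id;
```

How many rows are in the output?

RIGHT JOIN keeps every row from `tasks`; unmatched rows get NULL for `teams`'s columns.
Matching on t1.team_id >= t2.team_id. A NULL in a compared column never satisfies the condition.
- t1 (team_id=2) pairs with 5 row(s) of t2.
- t1 (team_id=NULL) has no partner in t2.
- t1 (team_id=5) pairs with 5 row(s) of t2.
- t1 (team_id=5) pairs with 5 row(s) of t2.
- t1 (team_id=2) pairs with 5 row(s) of t2.
- t1 (team_id=2) pairs with 5 row(s) of t2.
- 1 row(s) from t2 found no t1 partner → padded with NULL.
Total: 25 matched + 1 padded = 26 rows.

26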